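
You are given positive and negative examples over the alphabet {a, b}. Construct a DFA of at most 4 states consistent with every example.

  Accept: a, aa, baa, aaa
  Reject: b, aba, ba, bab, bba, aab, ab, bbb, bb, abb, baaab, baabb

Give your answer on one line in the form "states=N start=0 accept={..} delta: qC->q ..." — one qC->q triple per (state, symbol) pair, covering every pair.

states=3 start=0 accept={0} delta: 0a->0 0b->1 1a->2 1b->1 2a->0 2b->1

Grow the machine one transition at a time. Run the examples from 0; the earliest place one falls off (shortest prefix, ties alphabetical) gets sent to the lowest-numbered state that keeps every Accept/Reject pair distinguishable — a pair clashes when both reach the same state with identical unread suffix — and to a fresh state only if none does.
a: 0a undefined. 0a->0: ok.
b: 0b undefined. 0b->0: no, a/b meet in 0. Open state 1: 0b->1.
ba: 1a undefined. 1a->0: no, a/aba meet in 0. 1a->1: no, baa/b meet in 1. Open state 2: 1a->2.
bb: 1b undefined. 1b->0: no, a/bba meet in 0. 1b->1: ok.
baa: 2a undefined. 2a->0: ok.
bab: 2b undefined. 2b->0: no, a/bab meet in 0. 2b->1: ok.
All examples now run through 3 states with every (state, symbol) defined. Accept strings end in {0}, Reject strings end in {1,2}; accept={0}.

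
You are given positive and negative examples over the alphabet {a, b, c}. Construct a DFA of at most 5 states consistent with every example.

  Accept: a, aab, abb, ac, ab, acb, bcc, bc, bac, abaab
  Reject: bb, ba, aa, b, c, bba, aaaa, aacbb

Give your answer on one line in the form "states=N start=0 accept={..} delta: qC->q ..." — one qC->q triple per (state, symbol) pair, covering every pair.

Grow the machine one transition at a time. Run the examples from 0; the earliest place one falls off (shortest prefix, ties alphabetical) gets sent to the lowest-numbered state that keeps every Accept/Reject pair distinguishable — a pair clashes when both reach the same state with identical unread suffix — and to a fresh state only if none does.
a: 0a undefined. 0a->0: no, a/aa meet in 0. Open state 1: 0a->1.
b: 0b undefined. 0b->0: no, a/ba meet in 1. 0b->1: no, a/b meet in 1. Open state 2: 0b->2.
c: 0c undefined. 0c->0: ok.
aa: 1a undefined. 1a->0: no, aab/b meet in 2. 1a->1: no, a/aa meet in 1. 1a->2: no, aab/bb meet in 2 with "b" left. Open state 3: 1a->3.
ab: 1b undefined. 1b->0: no, abb/b meet in 2. 1b->1: ok.
ac: 1c undefined. 1c->0: no, ac/c meet in 0. 1c->1: ok.
ba: 2a undefined. 2a->0: no, bac/ba meet in 0. 2a->1: no, a/ba meet in 1. 2a->2: ok.
bb: 2b undefined. 2b->0: no, a/bba meet in 1. 2b->1: no, a/bb meet in 1. 2b->2: ok.
bc: 2c undefined. 2c->0: no, bcc/c meet in 0. 2c->1: ok.
aaa: 3a undefined. 3a->0: no, a/aaaa meet in 1. 3a->1: ok.
aab: 3b undefined. 3b->0: no, aab/c meet in 0. 3b->1: ok.
aac: 3c undefined. 3c->0: ok.
All examples now run through 4 states with every (state, symbol) defined. Accept strings end in {1}, Reject strings end in {0,2,3}; accept={1}.

states=4 start=0 accept={1} delta: 0a->1 0b->2 0c->0 1a->3 1b->1 1c->1 2a->2 2b->2 2c->1 3a->1 3b->1 3c->0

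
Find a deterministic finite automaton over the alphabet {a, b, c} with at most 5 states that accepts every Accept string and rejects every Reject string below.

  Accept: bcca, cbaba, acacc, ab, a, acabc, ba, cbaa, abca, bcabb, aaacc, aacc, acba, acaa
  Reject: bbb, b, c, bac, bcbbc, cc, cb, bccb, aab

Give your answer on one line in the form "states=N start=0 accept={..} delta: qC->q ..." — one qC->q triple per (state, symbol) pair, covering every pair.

states=5 start=0 accept={1,2,4} delta: 0a->1 0b->0 0c->0 1a->2 1b->1 1c->3 2a->1 2b->0 2c->2 3a->4 3b->0 3c->1 4a->1 4b->2 4c->2

Grow the machine one transition at a time. Run the examples from 0; the earliest place one falls off (shortest prefix, ties alphabetical) gets sent to the lowest-numbered state that keeps every Accept/Reject pair distinguishable — a pair clashes when both reach the same state with identical unread suffix — and to a fresh state only if none does.
a: 0a undefined. 0a->0: no, ab/b meet in 0 with "b" left. Open state 1: 0a->1.
b: 0b undefined. 0b->0: ok.
c: 0c undefined. 0c->0: ok.
aa: 1a undefined. 1a->0: no, cbaa/bbb meet in 0. 1a->1: no, ab/aab meet in 1 with "b" left. Open state 2: 1a->2.
ab: 1b undefined. 1b->0: no, ab/bbb meet in 0. 1b->1: ok.
ac: 1c undefined. 1c->0: no, acacc/bbb meet in 0. 1c->1: no, bcca/bac meet in 1. 1c->2: no, cbaba/bac meet in 2. Open state 3: 1c->3.
aaa: 2a undefined. 2a->0: no, aaacc/bbb meet in 0. 2a->1: ok.
aab: 2b undefined. 2b->0: ok.
aac: 2c undefined. 2c->0: no, aacc/bbb meet in 0. 2c->1: no, aacc/bac meet in 3. 2c->2: ok.
aca: 3a undefined. 3a->0: no, acacc/bbb meet in 0. 3a->1: no, acabc/bac meet in 3. 3a->2: no, acabc/bbb meet in 0. 3a->3: no, abca/bac meet in 3. Open state 4: 3a->4.
acb: 3b undefined. 3b->0: ok.
acaa: 4a undefined. 4a->0: no, acaa/bbb meet in 0. 4a->1: ok.
acab: 4b undefined. 4b->0: no, acabc/bbb meet in 0. 4b->1: no, acabc/bac meet in 3. 4b->2: ok.
acac: 4c undefined. 4c->0: no, acacc/bbb meet in 0. 4c->1: no, acacc/bac meet in 3. 4c->2: ok.
aaacc: 3c undefined. 3c->0: no, aaacc/bbb meet in 0. 3c->1: ok.
All examples now run through 5 states with every (state, symbol) defined. Accept strings end in {1,2,4}, Reject strings end in {0,3}; accept={1,2,4}.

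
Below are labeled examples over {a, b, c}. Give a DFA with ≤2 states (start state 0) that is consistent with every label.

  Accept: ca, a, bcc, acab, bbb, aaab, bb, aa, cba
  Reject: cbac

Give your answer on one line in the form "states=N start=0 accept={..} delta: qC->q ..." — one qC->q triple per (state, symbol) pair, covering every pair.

State merging on the prefix tree: take the shortest (then alphabetical) example prefix whose next move is undefined and point that move at state 0, else 1, else 2, ...; a target is out if some Accept/Reject pair would then sit in one state with the same input left (inseparable). If every existing state is out, open a new one.
a: 0a undefined. 0a->0: ok.
b: 0b undefined. 0b->0: ok.
c: 0c undefined. 0c->0: no, ca/cbac meet in 0. Open state 1: 0c->1.
ca: 1a undefined. 1a->0: ok.
cb: 1b undefined. 1b->0: ok.
bcc: 1c undefined. 1c->0: ok.
All examples now run through 2 states with every (state, symbol) defined. Accept strings end in {0}, Reject strings end in {1}; accept={0}.

states=2 start=0 accept={0} delta: 0a->0 0b->0 0c->1 1a->0 1b->0 1c->0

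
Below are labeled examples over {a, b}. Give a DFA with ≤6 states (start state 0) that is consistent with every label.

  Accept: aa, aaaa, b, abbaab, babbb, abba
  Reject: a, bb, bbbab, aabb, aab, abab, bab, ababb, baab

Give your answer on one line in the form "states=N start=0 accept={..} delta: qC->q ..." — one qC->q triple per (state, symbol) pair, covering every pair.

Fold the examples into a partial DFA from state 0: repeatedly fix the first undefined (state, symbol) met by the shortest-then-alphabetical prefix, trying targets in increasing order and rejecting any under which an Accept and a Reject string meet in one state with the same remainder; add a state when all current targets are rejected. Accepting states are where Accept strings end.
a: 0a undefined. 0a->0: no, aa/a meet in 0. Open state 1: 0a->1.
b: 0b undefined. 0b->0: no, b/bb meet in 0. 0b->1: no, b/a meet in 1. Open state 2: 0b->2.
aa: 1a undefined. 1a->0: no, b/aab meet in 2. 1a->1: no, aa/a meet in 1. 1a->2: ok.
ab: 1b undefined. 1b->0: no, aa/ababb meet in 2. 1b->1: no, abbaab/bab meet in 2 with "ab" left. 1b->2: ok.
ba: 2a undefined. 2a->0: no, aa/abab meet in 2. 2a->1: no, aa/abab meet in 2. 2a->2: ok.
bb: 2b undefined. 2b->0: no, aa/aabb meet in 2. 2b->1: no, aa/aabb meet in 2. 2b->2: no, aa/bb meet in 2. Open state 3: 2b->3.
bbb: 3b undefined. 3b->0: no, aa/bbbab meet in 2. 3b->1: ok.
abba: 3a undefined. 3a->0: ok.
All examples now run through 4 states with every (state, symbol) defined. Accept strings end in {0,2}, Reject strings end in {1,3}; accept={0,2}.

states=4 start=0 accept={0,2} delta: 0a->1 0b->2 1a->2 1b->2 2a->2 2b->3 3a->0 3b->1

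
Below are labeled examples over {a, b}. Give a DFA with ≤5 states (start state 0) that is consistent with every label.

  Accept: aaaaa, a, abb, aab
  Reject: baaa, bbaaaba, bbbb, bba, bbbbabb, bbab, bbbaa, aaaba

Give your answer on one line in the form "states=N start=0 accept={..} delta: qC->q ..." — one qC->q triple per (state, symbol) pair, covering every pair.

Fold the examples into a partial DFA from state 0: repeatedly fix the first undefined (state, symbol) met by the shortest-then-alphabetical prefix, trying targets in increasing order and rejecting any under which an Accept and a Reject string meet in one state with the same remainder; add a state when all current targets are rejected. Accepting states are where Accept strings end.
a: 0a undefined. 0a->0: ok.
b: 0b undefined. 0b->0: no, aaaaa/baaa meet in 0. Open state 1: 0b->1.
ba: 1a undefined. 1a->0: no, aaaaa/baaa meet in 0. 1a->1: no, aab/baaa meet in 1. Open state 2: 1a->2.
bb: 1b undefined. 1b->0: no, aaaaa/bbbb meet in 0. 1b->1: no, abb/bbbb meet in 1. 1b->2: no, abb/aaaba meet in 2. Open state 3: 1b->3.
baa: 2a undefined. 2a->0: no, aaaaa/baaa meet in 0. 2a->1: ok.
bba: 3a undefined. 3a->0: no, aaaaa/bba meet in 0. 3a->1: no, abb/bbab meet in 3. 3a->2: ok.
bbb: 3b undefined. 3b->0: no, aaaaa/bbbaa meet in 0. 3b->1: no, abb/bbbb meet in 3. 3b->2: ok.
bbab: 2b undefined. 2b->0: no, aaaaa/bbaaaba meet in 0. 2b->1: no, abb/bbbbabb meet in 3. 2b->2: no, aab/bbaaaba meet in 1. 2b->3: no, abb/bbbb meet in 3. Open state 4: 2b->4.
bbbba: 4a undefined. 4a->0: no, aaaaa/bbaaaba meet in 0. 4a->1: no, aab/bbaaaba meet in 1. 4a->2: ok.
bbbbabb: 4b undefined. 4b->0: no, aaaaa/bbbbabb meet in 0. 4b->1: no, aab/bbbbabb meet in 1. 4b->2: ok.
All examples now run through 5 states with every (state, symbol) defined. Accept strings end in {0,1,3}, Reject strings end in {2,4}; accept={0,1,3}.

states=5 start=0 accept={0,1,3} delta: 0a->0 0b->1 1a->2 1b->3 2a->1 2b->4 3a->2 3b->2 4a->2 4b->2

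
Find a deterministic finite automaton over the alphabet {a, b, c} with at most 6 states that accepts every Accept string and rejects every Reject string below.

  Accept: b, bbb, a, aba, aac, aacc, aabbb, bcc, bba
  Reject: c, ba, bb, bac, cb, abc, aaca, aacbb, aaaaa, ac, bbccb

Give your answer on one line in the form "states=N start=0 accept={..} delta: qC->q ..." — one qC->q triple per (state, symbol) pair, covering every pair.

states=6 start=0 accept={1,2,5} delta: 0a->1 0b->2 0c->3 1a->2 1b->0 1c->0 2a->3 2b->4 2c->5 3a->2 3b->0 3c->0 4a->1 4b->5 4c->0 5a->0 5b->1 5c->1

Fold the examples into a partial DFA from state 0: repeatedly fix the first undefined (state, symbol) met by the shortest-then-alphabetical prefix, trying targets in increasing order and rejecting any under which an Accept and a Reject string meet in one state with the same remainder; add a state when all current targets are rejected. Accepting states are where Accept strings end.
a: 0a undefined. 0a->0: no, a/aaaaa meet in 0. Open state 1: 0a->1.
b: 0b undefined. 0b->0: no, b/bb meet in 0. 0b->1: no, aac/bac meet in 1 with "ac" left. Open state 2: 0b->2.
c: 0c undefined. 0c->0: no, b/cb meet in 2. 0c->1: no, a/c meet in 1. 0c->2: no, b/c meet in 2. Open state 3: 0c->3.
aa: 1a undefined. 1a->0: no, a/aaaaa meet in 1. 1a->1: no, a/aaaaa meet in 1. 1a->2: ok.
ab: 1b undefined. 1b->0: ok.
ac: 1c undefined. 1c->0: ok.
ba: 2a undefined. 2a->0: no, b/aaaaa meet in 2. 2a->1: no, a/ba meet in 1. 2a->2: no, b/ba meet in 2. 2a->3: ok.
bb: 2b undefined. 2b->0: no, aabbb/bb meet in 0. 2b->1: no, bbb/ac meet in 0. 2b->2: no, b/bb meet in 2. 2b->3: no, bbb/cb meet in 3 with "b" left. Open state 4: 2b->4.
bc: 2c undefined. 2c->0: no, a/aaca meet in 1. 2c->1: no, b/aaca meet in 2. 2c->2: no, bbb/aacbb meet in 4 with "b" left. 2c->3: no, aac/c meet in 3. 2c->4: no, aac/bb meet in 4. Open state 5: 2c->5.
cb: 3b undefined. 3b->0: ok.
bac: 3c undefined. 3c->0: ok.
bba: 4a undefined. 4a->0: no, bba/bac meet in 0. 4a->1: ok.
bbb: 4b undefined. 4b->0: no, bbb/bac meet in 0. 4b->1: no, aabbb/bac meet in 0. 4b->2: no, aabbb/bb meet in 4. 4b->3: no, bbb/c meet in 3. 4b->4: no, bbb/bb meet in 4. 4b->5: ok.
bbc: 4c undefined. 4c->0: ok.
bcc: 5c undefined. 5c->0: no, aacc/bac meet in 0. 5c->1: ok.
aaaa: 3a undefined. 3a->0: no, a/aaaaa meet in 1. 3a->1: no, b/aaaaa meet in 2. 3a->2: ok.
aaca: 5a undefined. 5a->0: ok.
aacb: 5b undefined. 5b->0: no, b/aacbb meet in 2. 5b->1: ok.
All examples now run through 6 states with every (state, symbol) defined. Accept strings end in {1,2,5}, Reject strings end in {0,3,4}; accept={1,2,5}.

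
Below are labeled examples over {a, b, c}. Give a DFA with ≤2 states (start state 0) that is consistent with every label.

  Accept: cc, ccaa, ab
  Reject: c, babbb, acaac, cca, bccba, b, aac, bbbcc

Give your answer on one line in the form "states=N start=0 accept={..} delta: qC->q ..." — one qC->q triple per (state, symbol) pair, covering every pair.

states=2 start=0 accept={0} delta: 0a->1 0b->1 0c->1 1a->0 1b->0 1c->0

Grow the machine one transition at a time. Run the examples from 0; the earliest place one falls off (shortest prefix, ties alphabetical) gets sent to the lowest-numbered state that keeps every Accept/Reject pair distinguishable — a pair clashes when both reach the same state with identical unread suffix — and to a fresh state only if none does.
a: 0a undefined. 0a->0: no, ab/b meet in 0 with "b" left. Open state 1: 0a->1.
b: 0b undefined. 0b->0: no, cc/bbbcc meet in 0 with "cc" left. 0b->1: ok.
c: 0c undefined. 0c->0: no, cc/c meet in 0. 0c->1: ok.
aa: 1a undefined. 1a->0: ok.
ab: 1b undefined. 1b->0: ok.
ac: 1c undefined. 1c->0: ok.
All examples now run through 2 states with every (state, symbol) defined. Accept strings end in {0}, Reject strings end in {1}; accept={0}.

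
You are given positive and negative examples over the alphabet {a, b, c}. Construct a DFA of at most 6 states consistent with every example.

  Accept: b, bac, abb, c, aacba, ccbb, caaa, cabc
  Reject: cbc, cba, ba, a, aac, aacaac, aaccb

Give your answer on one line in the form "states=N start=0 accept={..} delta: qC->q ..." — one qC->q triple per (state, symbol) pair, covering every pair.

State merging on the prefix tree: take the shortest (then alphabetical) example prefix whose next move is undefined and point that move at state 0, else 1, else 2, ...; a target is out if some Accept/Reject pair would then sit in one state with the same input left (inseparable). If every existing state is out, open a new one.
a: 0a undefined. 0a->0: no, c/aac meet in 0 with "c" left. Open state 1: 0a->1.
b: 0b undefined. 0b->0: ok.
c: 0c undefined. 0c->0: no, b/cbc meet in 0. 0c->1: no, c/ba meet in 1. Open state 2: 0c->2.
aa: 1a undefined. 1a->0: no, c/aac meet in 2. 1a->1: no, bac/aac meet in 1 with "c" left. 1a->2: ok.
ab: 1b undefined. 1b->0: ok.
ca: 2a undefined. 2a->0: ok.
cb: 2b undefined. 2b->0: no, c/cbc meet in 2. 2b->1: no, bac/cbc meet in 1 with "c" left. 2b->2: no, b/cba meet in 0. Open state 3: 2b->3.
cc: 2c undefined. 2c->0: no, b/aac meet in 0. 2c->1: no, c/aacaac meet in 2. 2c->2: no, bac/aacaac meet in 1 with "c" left. 2c->3: ok.
bac: 1c undefined. 1c->0: ok.
cba: 3a undefined. 3a->0: no, b/cba meet in 0. 3a->1: ok.
cbc: 3c undefined. 3c->0: no, b/cbc meet in 0. 3c->1: no, b/aaccb meet in 0. 3c->2: no, c/cbc meet in 2. 3c->3: ok.
ccb: 3b undefined. 3b->0: no, b/aaccb meet in 0. 3b->1: ok.
All examples now run through 4 states with every (state, symbol) defined. Accept strings end in {0,2}, Reject strings end in {1,3}; accept={0,2}.

states=4 start=0 accept={0,2} delta: 0a->1 0b->0 0c->2 1a->2 1b->0 1c->0 2a->0 2b->3 2c->3 3a->1 3b->1 3c->3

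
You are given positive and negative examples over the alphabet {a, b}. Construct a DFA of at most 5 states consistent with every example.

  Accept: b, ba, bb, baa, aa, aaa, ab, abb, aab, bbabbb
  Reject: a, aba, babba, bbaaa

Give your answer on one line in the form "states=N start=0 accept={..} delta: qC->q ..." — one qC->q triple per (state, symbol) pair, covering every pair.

State merging on the prefix tree: take the shortest (then alphabetical) example prefix whose next move is undefined and point that move at state 0, else 1, else 2, ...; a target is out if some Accept/Reject pair would then sit in one state with the same input left (inseparable). If every existing state is out, open a new one.
a: 0a undefined. 0a->0: no, ba/aba meet in 0 with "ba" left. Open state 1: 0a->1.
b: 0b undefined. 0b->0: no, ba/a meet in 1. 0b->1: no, b/a meet in 1. Open state 2: 0b->2.
aa: 1a undefined. 1a->0: no, aaa/a meet in 1. 1a->1: no, aa/a meet in 1. 1a->2: ok.
ab: 1b undefined. 1b->0: ok.
ba: 2a undefined. 2a->0: no, baa/a meet in 1. 2a->1: no, ba/a meet in 1. 2a->2: ok.
bb: 2b undefined. 2b->0: no, b/babba meet in 2. 2b->1: no, b/bbaaa meet in 2. 2b->2: no, b/babba meet in 2. Open state 3: 2b->3.
bba: 3a undefined. 3a->0: no, b/bbaaa meet in 2. 3a->1: no, b/bbaaa meet in 2. 3a->2: no, b/bbaaa meet in 2. 3a->3: no, bb/bbaaa meet in 3. Open state 4: 3a->4.
babb: 3b undefined. 3b->0: ok.
bbaa: 4a undefined. 4a->0: ok.
bbab: 4b undefined. 4b->0: ok.
All examples now run through 5 states with every (state, symbol) defined. Accept strings end in {0,2,3}, Reject strings end in {1}; accept={0,2,3}.

states=5 start=0 accept={0,2,3} delta: 0a->1 0b->2 1a->2 1b->0 2a->2 2b->3 3a->4 3b->0 4a->0 4b->0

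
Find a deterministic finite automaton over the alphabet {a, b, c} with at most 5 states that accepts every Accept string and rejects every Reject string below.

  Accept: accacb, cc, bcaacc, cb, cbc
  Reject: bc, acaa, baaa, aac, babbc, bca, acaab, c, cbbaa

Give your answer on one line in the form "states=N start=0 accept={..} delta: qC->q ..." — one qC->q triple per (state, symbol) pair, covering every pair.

states=3 start=0 accept={2} delta: 0a->0 0b->0 0c->1 1a->0 1b->2 1c->2 2a->0 2b->0 2c->2

State merging on the prefix tree: take the shortest (then alphabetical) example prefix whose next move is undefined and point that move at state 0, else 1, else 2, ...; a target is out if some Accept/Reject pair would then sit in one state with the same input left (inseparable). If every existing state is out, open a new one.
a: 0a undefined. 0a->0: ok.
b: 0b undefined. 0b->0: ok.
c: 0c undefined. 0c->0: no, accacb/bc meet in 0. Open state 1: 0c->1.
cb: 1b undefined. 1b->0: no, cb/baaa meet in 0. 1b->1: no, cb/bc meet in 1. Open state 2: 1b->2.
cc: 1c undefined. 1c->0: no, cc/baaa meet in 0. 1c->1: no, cc/bc meet in 1. 1c->2: ok.
aca: 1a undefined. 1a->0: ok.
cbb: 2b undefined. 2b->0: ok.
cbc: 2c undefined. 2c->0: no, cbc/acaa meet in 0. 2c->1: no, cbc/bc meet in 1. 2c->2: ok.
acca: 2a undefined. 2a->0: ok.
All examples now run through 3 states with every (state, symbol) defined. Accept strings end in {2}, Reject strings end in {0,1}; accept={2}.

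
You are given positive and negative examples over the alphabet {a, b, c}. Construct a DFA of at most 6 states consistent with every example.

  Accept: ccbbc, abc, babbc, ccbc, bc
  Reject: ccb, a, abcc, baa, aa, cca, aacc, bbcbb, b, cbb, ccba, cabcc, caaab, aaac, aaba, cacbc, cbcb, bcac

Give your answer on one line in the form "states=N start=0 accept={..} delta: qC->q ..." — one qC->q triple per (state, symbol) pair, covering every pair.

states=4 start=0 accept={3} delta: 0a->0 0b->1 0c->2 1a->0 1b->1 1c->3 2a->0 2b->0 2c->0 3a->0 3b->0 3c->0

Fold the examples into a partial DFA from state 0: repeatedly fix the first undefined (state, symbol) met by the shortest-then-alphabetical prefix, trying targets in increasing order and rejecting any under which an Accept and a Reject string meet in one state with the same remainder; add a state when all current targets are rejected. Accepting states are where Accept strings end.
a: 0a undefined. 0a->0: ok.
b: 0b undefined. 0b->0: no, abc/aaac meet in 0 with "c" left. Open state 1: 0b->1.
c: 0c undefined. 0c->0: no, abc/cacbc meet in 1 with "c" left. 0c->1: no, abc/aacc meet in 1 with "c" left. Open state 2: 0c->2.
ba: 1a undefined. 1a->0: ok.
bb: 1b undefined. 1b->0: no, babbc/aaac meet in 2. 1b->1: ok.
bc: 1c undefined. 1c->0: no, abc/a meet in 0. 1c->1: no, abc/abcc meet in 1. 1c->2: no, abc/aaac meet in 2. Open state 3: 1c->3.
ca: 2a undefined. 2a->0: ok.
cb: 2b undefined. 2b->0: ok.
cc: 2c undefined. 2c->0: ok.
bca: 3a undefined. 3a->0: ok.
abcc: 3c undefined. 3c->0: ok.
bbcb: 3b undefined. 3b->0: ok.
All examples now run through 4 states with every (state, symbol) defined. Accept strings end in {3}, Reject strings end in {0,1,2}; accept={3}.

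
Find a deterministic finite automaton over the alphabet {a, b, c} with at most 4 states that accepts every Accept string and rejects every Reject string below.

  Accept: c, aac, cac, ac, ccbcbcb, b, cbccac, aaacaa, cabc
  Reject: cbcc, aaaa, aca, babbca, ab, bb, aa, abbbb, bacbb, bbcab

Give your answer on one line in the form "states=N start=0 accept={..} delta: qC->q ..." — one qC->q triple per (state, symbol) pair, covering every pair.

State merging on the prefix tree: take the shortest (then alphabetical) example prefix whose next move is undefined and point that move at state 0, else 1, else 2, ...; a target is out if some Accept/Reject pair would then sit in one state with the same input left (inseparable). If every existing state is out, open a new one.
a: 0a undefined. 0a->0: no, b/ab meet in 0 with "b" left. Open state 1: 0a->1.
b: 0b undefined. 0b->0: no, b/bb meet in 0. 0b->1: ok.
c: 0c undefined. 0c->0: ok.
aa: 1a undefined. 1a->0: no, c/aaaa meet in 0. 1a->1: no, b/aaaa meet in 1. Open state 2: 1a->2.
ab: 1b undefined. 1b->0: no, c/ab meet in 0. 1b->1: no, b/ab meet in 1. 1b->2: ok.
ac: 1c undefined. 1c->0: no, c/cbcc meet in 0. 1c->1: no, cac/cbcc meet in 1. 1c->2: no, aac/cbcc meet in 2 with "c" left. Open state 3: 1c->3.
aaa: 2a undefined. 2a->0: no, b/aaaa meet in 1. 2a->1: ok.
aac: 2c undefined. 2c->0: ok.
abb: 2b undefined. 2b->0: ok.
aca: 3a undefined. 3a->0: no, c/aca meet in 0. 3a->1: no, b/aca meet in 1. 3a->2: ok.
cbcc: 3c undefined. 3c->0: no, c/cbcc meet in 0. 3c->1: no, b/cbcc meet in 1. 3c->2: ok.
ccbcb: 3b undefined. 3b->0: ok.
All examples now run through 4 states with every (state, symbol) defined. Accept strings end in {0,1,3}, Reject strings end in {2}; accept={0,1,3}.

states=4 start=0 accept={0,1,3} delta: 0a->1 0b->1 0c->0 1a->2 1b->2 1c->3 2a->1 2b->0 2c->0 3a->2 3b->0 3c->2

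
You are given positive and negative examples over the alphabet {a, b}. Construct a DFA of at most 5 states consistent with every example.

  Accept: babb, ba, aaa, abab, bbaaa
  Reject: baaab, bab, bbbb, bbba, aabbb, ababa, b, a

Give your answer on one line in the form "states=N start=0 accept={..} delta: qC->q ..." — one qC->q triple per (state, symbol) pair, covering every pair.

Fold the examples into a partial DFA from state 0: repeatedly fix the first undefined (state, symbol) met by the shortest-then-alphabetical prefix, trying targets in increasing order and rejecting any under which an Accept and a Reject string meet in one state with the same remainder; add a state when all current targets are rejected. Accepting states are where Accept strings end.
a: 0a undefined. 0a->0: no, aaa/a meet in 0. Open state 1: 0a->1.
b: 0b undefined. 0b->0: no, ba/bbba meet in 1. 0b->1: ok.
aa: 1a undefined. 1a->0: no, aaa/baaab meet in 1. 1a->1: no, ba/b meet in 1. Open state 2: 1a->2.
ab: 1b undefined. 1b->0: no, ba/bbba meet in 2. 1b->1: no, ba/bbba meet in 2. 1b->2: no, babb/bbbb meet in 2 with "bb" left. Open state 3: 1b->3.
aaa: 2a undefined. 2a->0: ok.
aab: 2b undefined. 2b->0: no, babb/b meet in 1. 2b->1: no, babb/baaab meet in 3. 2b->2: no, babb/bab meet in 2. 2b->3: ok.
aba: 3a undefined. 3a->0: no, ba/ababa meet in 2. 3a->1: no, abab/baaab meet in 3. 3a->2: no, ba/ababa meet in 2. 3a->3: no, bbaaa/baaab meet in 3. Open state 4: 3a->4.
bbb: 3b undefined. 3b->0: ok.
abab: 4b undefined. 4b->0: ok.
bbaa: 4a undefined. 4a->0: no, bbaaa/bbbb meet in 1. 4a->1: ok.
All examples now run through 5 states with every (state, symbol) defined. Accept strings end in {0,2}, Reject strings end in {1,3}; accept={0,2}.

states=5 start=0 accept={0,2} delta: 0a->1 0b->1 1a->2 1b->3 2a->0 2b->3 3a->4 3b->0 4a->1 4b->0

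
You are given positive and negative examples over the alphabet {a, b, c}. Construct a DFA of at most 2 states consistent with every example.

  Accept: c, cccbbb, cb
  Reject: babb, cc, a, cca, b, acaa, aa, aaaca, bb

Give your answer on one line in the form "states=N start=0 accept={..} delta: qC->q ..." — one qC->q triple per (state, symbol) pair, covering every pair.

State merging on the prefix tree: take the shortest (then alphabetical) example prefix whose next move is undefined and point that move at state 0, else 1, else 2, ...; a target is out if some Accept/Reject pair would then sit in one state with the same input left (inseparable). If every existing state is out, open a new one.
a: 0a undefined. 0a->0: ok.
b: 0b undefined. 0b->0: ok.
c: 0c undefined. 0c->0: no, c/babb meet in 0. Open state 1: 0c->1.
cb: 1b undefined. 1b->0: no, cb/babb meet in 0. 1b->1: ok.
cc: 1c undefined. 1c->0: ok.
aca: 1a undefined. 1a->0: ok.
All examples now run through 2 states with every (state, symbol) defined. Accept strings end in {1}, Reject strings end in {0}; accept={1}.

states=2 start=0 accept={1} delta: 0a->0 0b->0 0c->1 1a->0 1b->1 1c->0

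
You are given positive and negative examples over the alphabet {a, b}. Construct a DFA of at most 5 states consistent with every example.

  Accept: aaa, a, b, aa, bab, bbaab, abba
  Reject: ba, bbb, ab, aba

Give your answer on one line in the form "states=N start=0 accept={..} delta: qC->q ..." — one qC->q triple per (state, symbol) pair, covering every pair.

Grow the machine one transition at a time. Run the examples from 0; the earliest place one falls off (shortest prefix, ties alphabetical) gets sent to the lowest-numbered state that keeps every Accept/Reject pair distinguishable — a pair clashes when both reach the same state with identical unread suffix — and to a fresh state only if none does.
a: 0a undefined. 0a->0: no, b/ab meet in 0 with "b" left. Open state 1: 0a->1.
b: 0b undefined. 0b->0: no, a/ba meet in 1. 0b->1: no, aa/ba meet in 1 with "a" left. Open state 2: 0b->2.
aa: 1a undefined. 1a->0: ok.
ab: 1b undefined. 1b->0: no, aaa/aba meet in 1. 1b->1: no, aaa/ab meet in 1. 1b->2: no, b/ab meet in 2. Open state 3: 1b->3.
ba: 2a undefined. 2a->0: no, aa/ba meet in 0. 2a->1: no, aaa/ba meet in 1. 2a->2: no, b/ba meet in 2. 2a->3: ok.
bb: 2b undefined. 2b->0: no, b/bbb meet in 2. 2b->1: no, bbaab/ba meet in 3. 2b->2: no, b/bbb meet in 2. 2b->3: no, bab/bbb meet in 3 with "b" left. Open state 4: 2b->4.
aba: 3a undefined. 3a->0: no, aa/aba meet in 0. 3a->1: no, aaa/aba meet in 1. 3a->2: no, b/aba meet in 2. 3a->3: ok.
abb: 3b undefined. 3b->0: ok.
bba: 4a undefined. 4a->0: no, bbaab/ba meet in 3. 4a->1: ok.
bbb: 4b undefined. 4b->0: no, aa/bbb meet in 0. 4b->1: no, aaa/bbb meet in 1. 4b->2: no, b/bbb meet in 2. 4b->3: ok.
All examples now run through 5 states with every (state, symbol) defined. Accept strings end in {0,1,2}, Reject strings end in {3}; accept={0,1,2}.

states=5 start=0 accept={0,1,2} delta: 0a->1 0b->2 1a->0 1b->3 2a->3 2b->4 3a->3 3b->0 4a->1 4b->3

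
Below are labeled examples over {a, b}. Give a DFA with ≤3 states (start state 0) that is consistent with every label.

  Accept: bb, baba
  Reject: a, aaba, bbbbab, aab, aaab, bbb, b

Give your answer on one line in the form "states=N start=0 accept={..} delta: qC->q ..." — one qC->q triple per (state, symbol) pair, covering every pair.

Grow the machine one transition at a time. Run the examples from 0; the earliest place one falls off (shortest prefix, ties alphabetical) gets sent to the lowest-numbered state that keeps every Accept/Reject pair distinguishable — a pair clashes when both reach the same state with identical unread suffix — and to a fresh state only if none does.
a: 0a undefined. 0a->0: ok.
b: 0b undefined. 0b->0: no, bb/a meet in 0. Open state 1: 0b->1.
ba: 1a undefined. 1a->0: no, baba/a meet in 0. 1a->1: ok.
bb: 1b undefined. 1b->0: no, bb/a meet in 0. 1b->1: no, bb/aaba meet in 1. Open state 2: 1b->2.
bbb: 2b undefined. 2b->0: no, bb/bbbbab meet in 2. 2b->1: ok.
baba: 2a undefined. 2a->0: no, baba/a meet in 0. 2a->1: no, bb/bbbbab meet in 2. 2a->2: ok.
All examples now run through 3 states with every (state, symbol) defined. Accept strings end in {2}, Reject strings end in {0,1}; accept={2}.

states=3 start=0 accept={2} delta: 0a->0 0b->1 1a->1 1b->2 2a->2 2b->1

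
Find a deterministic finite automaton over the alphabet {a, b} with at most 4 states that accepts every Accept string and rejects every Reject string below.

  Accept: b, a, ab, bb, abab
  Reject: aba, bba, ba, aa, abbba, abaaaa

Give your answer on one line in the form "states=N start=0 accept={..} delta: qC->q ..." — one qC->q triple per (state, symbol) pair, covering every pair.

State merging on the prefix tree: take the shortest (then alphabetical) example prefix whose next move is undefined and point that move at state 0, else 1, else 2, ...; a target is out if some Accept/Reject pair would then sit in one state with the same input left (inseparable). If every existing state is out, open a new one.
a: 0a undefined. 0a->0: no, a/aa meet in 0. Open state 1: 0a->1.
b: 0b undefined. 0b->0: no, a/bba meet in 1. 0b->1: ok.
aa: 1a undefined. 1a->0: ok.
ab: 1b undefined. 1b->0: no, b/aba meet in 1. 1b->1: no, b/abaaaa meet in 1. Open state 2: 1b->2.
aba: 2a undefined. 2a->0: no, b/abaaaa meet in 1. 2a->1: no, b/aba meet in 1. 2a->2: no, ab/aba meet in 2. Open state 3: 2a->3.
abb: 2b undefined. 2b->0: ok.
abaa: 3a undefined. 3a->0: ok.
abab: 3b undefined. 3b->0: no, abab/ba meet in 0. 3b->1: ok.
All examples now run through 4 states with every (state, symbol) defined. Accept strings end in {1,2}, Reject strings end in {0,3}; accept={1,2}.

states=4 start=0 accept={1,2} delta: 0a->1 0b->1 1a->0 1b->2 2a->3 2b->0 3a->0 3b->1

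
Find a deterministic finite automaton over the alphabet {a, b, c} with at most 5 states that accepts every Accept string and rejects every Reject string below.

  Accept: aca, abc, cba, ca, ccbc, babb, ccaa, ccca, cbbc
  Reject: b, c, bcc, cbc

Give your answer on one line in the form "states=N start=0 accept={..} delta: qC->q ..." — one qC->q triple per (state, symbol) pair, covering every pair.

states=2 start=0 accept={0} delta: 0a->0 0b->1 0c->1 1a->0 1b->0 1c->0

Grow the machine one transition at a time. Run the examples from 0; the earliest place one falls off (shortest prefix, ties alphabetical) gets sent to the lowest-numbered state that keeps every Accept/Reject pair distinguishable — a pair clashes when both reach the same state with identical unread suffix — and to a fresh state only if none does.
a: 0a undefined. 0a->0: ok.
b: 0b undefined. 0b->0: no, abc/c meet in 0 with "c" left. Open state 1: 0b->1.
c: 0c undefined. 0c->0: no, aca/c meet in 0. 0c->1: ok.
ba: 1a undefined. 1a->0: ok.
bc: 1c undefined. 1c->0: ok.
cb: 1b undefined. 1b->0: ok.
All examples now run through 2 states with every (state, symbol) defined. Accept strings end in {0}, Reject strings end in {1}; accept={0}.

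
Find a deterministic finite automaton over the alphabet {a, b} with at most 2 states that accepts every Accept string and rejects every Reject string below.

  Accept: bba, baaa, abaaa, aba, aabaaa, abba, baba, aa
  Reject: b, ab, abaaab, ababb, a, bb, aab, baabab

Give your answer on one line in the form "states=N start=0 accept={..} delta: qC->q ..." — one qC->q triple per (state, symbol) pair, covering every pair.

Grow the machine one transition at a time. Run the examples from 0; the earliest place one falls off (shortest prefix, ties alphabetical) gets sent to the lowest-numbered state that keeps every Accept/Reject pair distinguishable — a pair clashes when both reach the same state with identical unread suffix — and to a fresh state only if none does.
a: 0a undefined. 0a->0: no, aa/a meet in 0. Open state 1: 0a->1.
b: 0b undefined. 0b->0: no, bba/a meet in 1. 0b->1: ok.
aa: 1a undefined. 1a->0: ok.
ab: 1b undefined. 1b->0: no, bba/b meet in 1. 1b->1: ok.
All examples now run through 2 states with every (state, symbol) defined. Accept strings end in {0}, Reject strings end in {1}; accept={0}.

states=2 start=0 accept={0} delta: 0a->1 0b->1 1a->0 1b->1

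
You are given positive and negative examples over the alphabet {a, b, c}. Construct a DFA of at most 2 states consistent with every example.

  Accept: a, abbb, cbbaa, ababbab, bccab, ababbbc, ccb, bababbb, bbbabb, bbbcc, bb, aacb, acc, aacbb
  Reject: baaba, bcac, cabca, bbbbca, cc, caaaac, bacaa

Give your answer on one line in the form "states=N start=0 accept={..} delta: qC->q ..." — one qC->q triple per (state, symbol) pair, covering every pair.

Fold the examples into a partial DFA from state 0: repeatedly fix the first undefined (state, symbol) met by the shortest-then-alphabetical prefix, trying targets in increasing order and rejecting any under which an Accept and a Reject string meet in one state with the same remainder; add a state when all current targets are rejected. Accepting states are where Accept strings end.
a: 0a undefined. 0a->0: no, acc/cc meet in 0 with "cc" left. Open state 1: 0a->1.
b: 0b undefined. 0b->0: no, bbbcc/cc meet in 0 with "cc" left. 0b->1: ok.
c: 0c undefined. 0c->0: ok.
aa: 1a undefined. 1a->0: ok.
ab: 1b undefined. 1b->0: no, a/baaba meet in 1. 1b->1: ok.
ac: 1c undefined. 1c->0: no, a/cabca meet in 1. 1c->1: ok.
All examples now run through 2 states with every (state, symbol) defined. Accept strings end in {1}, Reject strings end in {0}; accept={1}.

states=2 start=0 accept={1} delta: 0a->1 0b->1 0c->0 1a->0 1b->1 1c->1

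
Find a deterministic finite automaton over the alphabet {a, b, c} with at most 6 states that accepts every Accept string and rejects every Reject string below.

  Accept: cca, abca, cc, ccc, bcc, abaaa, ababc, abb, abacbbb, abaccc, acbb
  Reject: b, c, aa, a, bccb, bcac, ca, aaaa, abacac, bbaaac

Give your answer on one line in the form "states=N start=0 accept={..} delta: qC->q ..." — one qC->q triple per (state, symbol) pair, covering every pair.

states=5 start=0 accept={2,4} delta: 0a->0 0b->1 0c->1 1a->3 1b->2 1c->2 2a->4 2b->2 2c->4 3a->2 3b->1 3c->0 4a->0 4b->0 4c->0

Fold the examples into a partial DFA from state 0: repeatedly fix the first undefined (state, symbol) met by the shortest-then-alphabetical prefix, trying targets in increasing order and rejecting any under which an Accept and a Reject string meet in one state with the same remainder; add a state when all current targets are rejected. Accepting states are where Accept strings end.
a: 0a undefined. 0a->0: ok.
b: 0b undefined. 0b->0: no, abca/ca meet in 0 with "ca" left. Open state 1: 0b->1.
c: 0c undefined. 0c->0: no, cca/c meet in 0. 0c->1: ok.
bb: 1b undefined. 1b->0: no, abb/aa meet in 0. 1b->1: no, abb/b meet in 1. Open state 2: 1b->2.
bc: 1c undefined. 1c->0: no, cca/aa meet in 0. 1c->1: no, cca/ca meet in 1 with "a" left. 1c->2: ok.
ca: 1a undefined. 1a->0: no, abaaa/aa meet in 0. 1a->1: no, abaaa/b meet in 1. 1a->2: no, cc/ca meet in 2. Open state 3: 1a->3.
bba: 2a undefined. 2a->0: no, cca/aa meet in 0. 2a->1: no, cca/b meet in 1. 2a->2: no, ccc/bcac meet in 2 with "c" left. 2a->3: no, cca/ca meet in 3. Open state 4: 2a->4.
bcc: 2c undefined. 2c->0: no, ccc/aa meet in 0. 2c->1: no, cc/bccb meet in 2. 2c->2: no, acbb/bccb meet in 2 with "b" left. 2c->3: no, ccc/ca meet in 3. 2c->4: ok.
abaa: 3a undefined. 3a->0: no, abaaa/aa meet in 0. 3a->1: no, abaaa/ca meet in 3. 3a->2: ok.
abab: 3b undefined. 3b->0: no, ababc/b meet in 1. 3b->1: ok.
abac: 3c undefined. 3c->0: ok.
acbb: 2b undefined. 2b->0: no, abacbbb/aa meet in 0. 2b->1: no, abacbbb/b meet in 1. 2b->2: ok.
bbaa: 4a undefined. 4a->0: ok.
bcac: 4c undefined. 4c->0: ok.
bccb: 4b undefined. 4b->0: ok.
All examples now run through 5 states with every (state, symbol) defined. Accept strings end in {2,4}, Reject strings end in {0,1,3}; accept={2,4}.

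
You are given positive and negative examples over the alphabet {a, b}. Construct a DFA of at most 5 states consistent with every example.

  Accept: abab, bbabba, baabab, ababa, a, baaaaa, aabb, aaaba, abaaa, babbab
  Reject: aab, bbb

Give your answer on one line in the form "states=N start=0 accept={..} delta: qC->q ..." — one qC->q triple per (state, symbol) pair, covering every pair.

Grow the machine one transition at a time. Run the examples from 0; the earliest place one falls off (shortest prefix, ties alphabetical) gets sent to the lowest-numbered state that keeps every Accept/Reject pair distinguishable — a pair clashes when both reach the same state with identical unread suffix — and to a fresh state only if none does.
a: 0a undefined. 0a->0: ok.
b: 0b undefined. 0b->0: no, abab/aab meet in 0. Open state 1: 0b->1.
ba: 1a undefined. 1a->0: no, abab/aab meet in 1. 1a->1: no, baaaaa/aab meet in 1. Open state 2: 1a->2.
bb: 1b undefined. 1b->0: ok.
baa: 2a undefined. 2a->0: ok.
bab: 2b undefined. 2b->0: ok.
All examples now run through 3 states with every (state, symbol) defined. Accept strings end in {0,2}, Reject strings end in {1}; accept={0,2}.

states=3 start=0 accept={0,2} delta: 0a->0 0b->1 1a->2 1b->0 2a->0 2b->0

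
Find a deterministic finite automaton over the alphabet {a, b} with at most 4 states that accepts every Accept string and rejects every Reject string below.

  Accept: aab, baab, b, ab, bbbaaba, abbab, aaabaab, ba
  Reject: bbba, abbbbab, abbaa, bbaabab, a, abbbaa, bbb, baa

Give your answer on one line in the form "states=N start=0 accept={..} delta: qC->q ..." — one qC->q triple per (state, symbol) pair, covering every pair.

Fold the examples into a partial DFA from state 0: repeatedly fix the first undefined (state, symbol) met by the shortest-then-alphabetical prefix, trying targets in increasing order and rejecting any under which an Accept and a Reject string meet in one state with the same remainder; add a state when all current targets are rejected. Accepting states are where Accept strings end.
a: 0a undefined. 0a->0: ok.
b: 0b undefined. 0b->0: no, aab/bbba meet in 0. Open state 1: 0b->1.
ba: 1a undefined. 1a->0: no, ba/a meet in 0. 1a->1: no, aab/baa meet in 1. Open state 2: 1a->2.
bb: 1b undefined. 1b->0: no, aab/abbbbab meet in 1. 1b->1: no, aab/bbb meet in 1. 1b->2: ok.
baa: 2a undefined. 2a->0: ok.
bbb: 2b undefined. 2b->0: ok.
All examples now run through 3 states with every (state, symbol) defined. Accept strings end in {1,2}, Reject strings end in {0}; accept={1,2}.

states=3 start=0 accept={1,2} delta: 0a->0 0b->1 1a->2 1b->2 2a->0 2b->0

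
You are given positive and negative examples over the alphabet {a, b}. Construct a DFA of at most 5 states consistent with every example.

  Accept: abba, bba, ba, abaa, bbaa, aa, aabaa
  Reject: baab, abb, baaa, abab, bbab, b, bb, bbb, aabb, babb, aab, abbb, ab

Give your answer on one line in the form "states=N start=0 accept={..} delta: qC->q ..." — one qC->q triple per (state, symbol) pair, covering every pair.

Fold the examples into a partial DFA from state 0: repeatedly fix the first undefined (state, symbol) met by the shortest-then-alphabetical prefix, trying targets in increasing order and rejecting any under which an Accept and a Reject string meet in one state with the same remainder; add a state when all current targets are rejected. Accepting states are where Accept strings end.
a: 0a undefined. 0a->0: ok.
b: 0b undefined. 0b->0: no, abba/baab meet in 0. Open state 1: 0b->1.
ba: 1a undefined. 1a->0: no, ba/baaa meet in 0. 1a->1: no, ba/baaa meet in 1. Open state 2: 1a->2.
bb: 1b undefined. 1b->0: no, abba/abb meet in 0. 1b->1: ok.
baa: 2a undefined. 2a->0: no, abaa/baaa meet in 0. 2a->1: no, abba/baaa meet in 2. 2a->2: no, abba/baaa meet in 2. Open state 3: 2a->3.
bab: 2b undefined. 2b->0: no, aa/abab meet in 0. 2b->1: ok.
baaa: 3a undefined. 3a->0: no, aa/baaa meet in 0. 3a->1: ok.
baab: 3b undefined. 3b->0: no, aa/baab meet in 0. 3b->1: ok.
All examples now run through 4 states with every (state, symbol) defined. Accept strings end in {0,2,3}, Reject strings end in {1}; accept={0,2,3}.

states=4 start=0 accept={0,2,3} delta: 0a->0 0b->1 1a->2 1b->1 2a->3 2b->1 3a->1 3b->1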